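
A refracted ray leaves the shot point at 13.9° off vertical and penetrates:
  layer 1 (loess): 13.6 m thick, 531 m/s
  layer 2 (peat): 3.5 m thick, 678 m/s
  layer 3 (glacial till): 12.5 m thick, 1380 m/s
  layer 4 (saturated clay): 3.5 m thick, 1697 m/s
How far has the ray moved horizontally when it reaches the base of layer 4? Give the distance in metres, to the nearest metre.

Ray parameter p = sin 13.9° / 531 m/s = 4.5241e-04 s/m.
Layer 1: θ = 13.90°; offset = 13.6·tan 13.90° = 3.366 m.
Layer 2: sin θ = p·678 = 0.3067 → θ = 17.86°; offset = 3.5·tan 17.86° = 1.128 m.
Layer 3: sin θ = p·1380 = 0.6243 → θ = 38.63°; offset = 12.5·tan 38.63° = 9.990 m.
Layer 4: sin θ = p·1697 = 0.7677 → θ = 50.15°; offset = 3.5·tan 50.15° = 4.194 m.
Σ offsets = 18.677 m.

19 m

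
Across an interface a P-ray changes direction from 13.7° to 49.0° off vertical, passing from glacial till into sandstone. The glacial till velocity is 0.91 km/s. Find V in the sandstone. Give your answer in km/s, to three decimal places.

2.900 km/s

sin 13.7° = 0.2368; sin 49.0° = 0.7547.
V₂ = V₁·(sin θ₂/sin θ₁) = 0.91·(0.7547/0.2368) = 2.900 km/s.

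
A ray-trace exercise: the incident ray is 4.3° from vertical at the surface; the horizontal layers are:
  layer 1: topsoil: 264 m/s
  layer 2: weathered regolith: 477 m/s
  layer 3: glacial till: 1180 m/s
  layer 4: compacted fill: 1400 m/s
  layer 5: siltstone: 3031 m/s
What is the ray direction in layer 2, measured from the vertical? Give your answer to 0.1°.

Snell's law across each interface conserves sin θ / V, so sin θ_2 = V_2·sin θ₁/V₁.
sin θ_2 = 477 × sin 4.3° / 264 = 0.1355.
θ_2 = arcsin 0.1355 = 7.79°.

7.8°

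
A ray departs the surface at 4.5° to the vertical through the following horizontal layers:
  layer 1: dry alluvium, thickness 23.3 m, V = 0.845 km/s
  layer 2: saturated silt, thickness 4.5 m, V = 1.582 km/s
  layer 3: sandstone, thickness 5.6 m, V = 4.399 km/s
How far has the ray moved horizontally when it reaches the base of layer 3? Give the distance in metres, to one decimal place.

Apply Snell's law at each interface; in layer i the horizontal offset is hᵢ·tan θᵢ.
Layer 1: θ = 4.50°; offset = 23.3·tan 4.50° = 1.834 m.
Layer 2: sin θ = 1.582·sin 4.5°/0.845 = 0.1469, θ = 8.45°; offset = 4.5·tan 8.45° = 0.668 m.
Layer 3: sin θ = 4.399·sin 4.5°/0.845 = 0.4085, θ = 24.11°; offset = 5.6·tan 24.11° = 2.506 m.
Summing the layer offsets gives 5.008 m.

5.0 m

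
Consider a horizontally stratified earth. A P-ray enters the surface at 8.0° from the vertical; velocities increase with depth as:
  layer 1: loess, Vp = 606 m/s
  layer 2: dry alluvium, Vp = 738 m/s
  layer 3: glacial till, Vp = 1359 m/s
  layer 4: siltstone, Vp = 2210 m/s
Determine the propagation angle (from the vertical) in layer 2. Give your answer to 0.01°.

Snell's law across each interface conserves sin θ / V, so sin θ_2 = V_2·sin θ₁/V₁.
sin θ_2 = 738 × sin 8.0° / 606 = 0.1695.
θ_2 = arcsin 0.1695 = 9.76°.

9.76°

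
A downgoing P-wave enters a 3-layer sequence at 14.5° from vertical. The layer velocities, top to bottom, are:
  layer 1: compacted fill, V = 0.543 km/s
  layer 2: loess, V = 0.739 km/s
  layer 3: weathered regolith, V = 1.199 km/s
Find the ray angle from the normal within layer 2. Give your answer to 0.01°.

Ray parameter p = sin 14.5° / 0.543 = 4.6110e-01 s/km.
sin θ_2 = p·V_2 = 4.6110e-01 × 0.739 = 0.3408.
θ_2 = arcsin 0.3408 = 19.92°.

19.92°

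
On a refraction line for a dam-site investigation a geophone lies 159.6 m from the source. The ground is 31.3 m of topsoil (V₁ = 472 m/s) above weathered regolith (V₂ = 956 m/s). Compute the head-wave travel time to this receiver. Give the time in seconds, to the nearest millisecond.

0.282 s

θ_c = arcsin(V₁/V₂) = arcsin(472/956) = 29.59°, cos θ_c = 0.8696.
Intercept time tᵢ = 2h cos θ_c / V₁ = 2·31.3·0.8696/472 = 0.11534 s.
t = x/V₂ + tᵢ = 159.6/956 + 0.11534 = 0.28228 s.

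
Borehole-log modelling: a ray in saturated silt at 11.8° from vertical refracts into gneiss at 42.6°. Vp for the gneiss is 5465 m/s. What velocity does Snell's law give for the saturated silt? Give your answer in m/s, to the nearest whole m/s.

Snell's law: sin 11.8°/V₁ = sin 42.6°/V₂.
V₁ = V₂·sin 11.8°/sin 42.6° = 5465 × 0.3021 = 1651.07 m/s.

1651 m/s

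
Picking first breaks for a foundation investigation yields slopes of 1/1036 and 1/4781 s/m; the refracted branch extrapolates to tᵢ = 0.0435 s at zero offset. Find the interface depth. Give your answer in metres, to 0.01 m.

23.08 m

θ_c = arcsin(1036/4781) = 12.51°; cos θ_c = 0.9762.
tᵢ = 2h cos θ_c/V₁ ⇒ h = tᵢ·V₁/(2 cos θ_c) = 0.0435·1036/(2·0.9762) = 23.08 m.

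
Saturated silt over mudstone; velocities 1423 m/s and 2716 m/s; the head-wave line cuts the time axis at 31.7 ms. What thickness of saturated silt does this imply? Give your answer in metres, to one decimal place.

θ_c = arcsin(1423/2716) = 31.60°; cos θ_c = 0.8518.
tᵢ = 2h cos θ_c/V₁ ⇒ h = tᵢ·V₁/(2 cos θ_c) = 0.0317·1423/(2·0.8518) = 26.48 m.

26.5 m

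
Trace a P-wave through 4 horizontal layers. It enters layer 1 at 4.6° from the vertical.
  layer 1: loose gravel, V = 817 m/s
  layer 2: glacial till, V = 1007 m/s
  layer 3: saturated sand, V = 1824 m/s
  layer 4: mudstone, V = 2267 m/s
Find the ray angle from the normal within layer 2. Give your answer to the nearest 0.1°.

5.7°

Ray parameter p = sin 4.6° / 817 = 9.8163e-05 s/m.
sin θ_2 = p·V_2 = 9.8163e-05 × 1007 = 0.0988.
θ_2 = 5.67° from the vertical.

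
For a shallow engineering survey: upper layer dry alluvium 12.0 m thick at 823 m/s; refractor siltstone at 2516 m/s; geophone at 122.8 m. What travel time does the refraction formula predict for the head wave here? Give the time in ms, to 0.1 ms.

76.4 ms

t = x/V₂ + 2h·√(V₂²−V₁²)/(V₁V₂).
√(V₂²−V₁²) = √(2516²−823²) = 2377.6 m/s; delay term = 2·12.0·2377.6/(823·2516) = 0.02756 s.
t = 122.8/2516 + 0.02756 = 0.07636 s.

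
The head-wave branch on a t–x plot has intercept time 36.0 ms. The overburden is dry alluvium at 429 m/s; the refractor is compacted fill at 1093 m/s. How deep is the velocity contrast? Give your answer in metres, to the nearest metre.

8 m

h = tᵢ·V₁·V₂ / (2·√(V₂²−V₁²)).
√(V₂²−V₁²) = √(1093² − 429²) = 1005.3 m/s.
h = 0.036 s × 429 × 1093 / (2 × 1005.3) = 8.40 m.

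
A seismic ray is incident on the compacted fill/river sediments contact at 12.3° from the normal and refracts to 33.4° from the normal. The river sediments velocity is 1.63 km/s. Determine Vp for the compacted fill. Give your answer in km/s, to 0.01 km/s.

0.63 km/s

Snell's law: sin 12.3°/V₁ = sin 33.4°/V₂.
V₁ = V₂·sin 12.3°/sin 33.4° = 1.63 × 0.3870 = 0.63 km/s.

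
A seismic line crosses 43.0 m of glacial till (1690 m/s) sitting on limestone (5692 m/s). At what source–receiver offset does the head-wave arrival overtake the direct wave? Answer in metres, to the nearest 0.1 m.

θ_c = arcsin(1690/5692) = 17.27°, so cos θ_c = 0.9549 and tᵢ = 2h cos θ_c/V₁ = 0.0486 s.
At crossover x/V₁ = x/V₂ + tᵢ ⇒ x = tᵢ/(1/V₁ − 1/V₂) = 0.04859/(5.9172e-04 − 1.7569e-04) = 116.80 m.

116.8 m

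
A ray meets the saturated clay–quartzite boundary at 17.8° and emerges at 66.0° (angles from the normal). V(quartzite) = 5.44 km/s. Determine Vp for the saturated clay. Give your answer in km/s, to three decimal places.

sin 17.8° = 0.3057; sin 66.0° = 0.9135.
V₁ = V₂·(sin θ₁/sin θ₂) = 5.44·(0.3057/0.9135) = 1.820 km/s.

1.820 km/s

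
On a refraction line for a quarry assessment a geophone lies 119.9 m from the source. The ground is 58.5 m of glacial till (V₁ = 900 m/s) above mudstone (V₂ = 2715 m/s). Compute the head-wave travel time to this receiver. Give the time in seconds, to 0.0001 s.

0.1668 s

t = x/V₂ + 2h·√(V₂²−V₁²)/(V₁V₂).
√(V₂²−V₁²) = √(2715²−900²) = 2561.5 m/s; delay term = 2·58.5·2561.5/(900·2715) = 0.12265 s.
t = 119.9/2715 + 0.12265 = 0.16681 s.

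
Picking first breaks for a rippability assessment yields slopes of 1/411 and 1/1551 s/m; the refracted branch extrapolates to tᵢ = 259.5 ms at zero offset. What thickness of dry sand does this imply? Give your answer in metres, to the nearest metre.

55 m

θ_c = arcsin(411/1551) = 15.37°; cos θ_c = 0.9643.
tᵢ = 2h cos θ_c/V₁ ⇒ h = tᵢ·V₁/(2 cos θ_c) = 0.2595·411/(2·0.9643) = 55.30 m.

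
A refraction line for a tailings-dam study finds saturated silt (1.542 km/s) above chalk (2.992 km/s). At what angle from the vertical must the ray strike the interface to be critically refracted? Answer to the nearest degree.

At critical incidence the refracted ray runs along the interface (θ₂ = 90°), so sin θ_c = V₁/V₂.
θ_c = arcsin(1.542/2.992) = arcsin 0.5154 = 31.02°.

31°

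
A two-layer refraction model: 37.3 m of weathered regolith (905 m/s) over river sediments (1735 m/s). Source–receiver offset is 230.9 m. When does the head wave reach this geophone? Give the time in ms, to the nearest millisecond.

203 ms

t = x/V₂ + 2h·√(V₂²−V₁²)/(V₁V₂).
√(V₂²−V₁²) = √(1735²−905²) = 1480.3 m/s; delay term = 2·37.3·1480.3/(905·1735) = 0.07033 s.
t = 230.9/1735 + 0.07033 = 0.20341 s.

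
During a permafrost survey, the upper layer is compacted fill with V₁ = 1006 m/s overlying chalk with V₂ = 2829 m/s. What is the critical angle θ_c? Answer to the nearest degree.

Critical incidence: sin θ_c = V₁/V₂ = 1006/2829 = 0.3556.
θ_c = arcsin 0.3556 = 20.83°.

21°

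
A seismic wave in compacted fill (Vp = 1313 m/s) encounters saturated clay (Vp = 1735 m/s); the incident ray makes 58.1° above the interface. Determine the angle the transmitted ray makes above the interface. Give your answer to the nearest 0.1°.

Convert to the normal: θ₁ = 90° − 58.1° = 31.9°.
Snell's law: sin θ₂ = (V₂/V₁)·sin θ₁ = (1735/1313)·sin 31.9° = 0.6983.
θ₂ = arcsin 0.6983 = 44.29° from the normal.
From the interface: 90° − 44.29° = 45.71°.

45.7°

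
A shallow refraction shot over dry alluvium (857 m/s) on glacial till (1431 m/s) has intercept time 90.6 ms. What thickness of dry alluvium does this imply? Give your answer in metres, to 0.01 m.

h = tᵢ·V₁·V₂ / (2·√(V₂²−V₁²)).
√(V₂²−V₁²) = √(1431² − 857²) = 1146.0 m/s.
h = 0.0906 s × 857 × 1431 / (2 × 1146.0) = 48.48 m.

48.48 m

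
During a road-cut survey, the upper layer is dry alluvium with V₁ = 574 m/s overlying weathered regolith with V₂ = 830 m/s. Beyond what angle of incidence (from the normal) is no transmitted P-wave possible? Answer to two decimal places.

43.75°

Critical incidence: sin θ_c = V₁/V₂ = 574/830 = 0.6916.
θ_c = arcsin 0.6916 = 43.75°.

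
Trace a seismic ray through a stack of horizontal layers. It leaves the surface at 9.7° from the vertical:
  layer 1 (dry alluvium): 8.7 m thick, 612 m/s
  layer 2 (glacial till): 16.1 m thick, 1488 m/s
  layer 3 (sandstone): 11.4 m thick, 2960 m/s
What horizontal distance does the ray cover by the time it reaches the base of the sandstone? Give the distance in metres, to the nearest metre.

Apply Snell's law at each interface; in layer i the horizontal offset is hᵢ·tan θᵢ.
Layer 1: θ = 9.70°; offset = 8.7·tan 9.70° = 1.487 m.
Layer 2: sin θ = 1488·sin 9.7°/612 = 0.4097, θ = 24.18°; offset = 16.1·tan 24.18° = 7.230 m.
Layer 3: sin θ = 2960·sin 9.7°/612 = 0.8149, θ = 54.58°; offset = 11.4·tan 54.58° = 16.029 m.
Total horizontal offset = 24.746 m.

25 m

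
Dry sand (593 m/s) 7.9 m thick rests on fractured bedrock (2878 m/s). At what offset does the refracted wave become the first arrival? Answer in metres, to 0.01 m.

θ_c = arcsin(593/2878) = 11.89°, so cos θ_c = 0.9785 and tᵢ = 2h cos θ_c/V₁ = 0.0261 s.
At crossover x/V₁ = x/V₂ + tᵢ ⇒ x = tᵢ/(1/V₁ − 1/V₂) = 0.02607/(1.6863e-03 − 3.4746e-04) = 19.47 m.

19.47 m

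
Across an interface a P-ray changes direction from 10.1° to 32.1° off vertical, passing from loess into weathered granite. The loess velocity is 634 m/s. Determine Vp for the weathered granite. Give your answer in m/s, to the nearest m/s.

1921 m/s

Snell's law: sin 10.1°/V₁ = sin 32.1°/V₂.
V₂ = V₁·sin 32.1°/sin 10.1° = 634 × 3.0302 = 1921.16 m/s.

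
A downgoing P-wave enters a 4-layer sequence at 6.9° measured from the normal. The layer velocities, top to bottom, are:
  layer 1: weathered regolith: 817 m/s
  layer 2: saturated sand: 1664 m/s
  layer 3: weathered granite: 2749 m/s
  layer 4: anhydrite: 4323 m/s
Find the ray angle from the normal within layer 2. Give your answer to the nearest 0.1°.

Ray parameter p = sin 6.9° / 817 = 1.4705e-04 s/m.
sin θ_2 = p·V_2 = 1.4705e-04 × 1664 = 0.2447.
θ_2 = arcsin 0.2447 = 14.16°.

14.2°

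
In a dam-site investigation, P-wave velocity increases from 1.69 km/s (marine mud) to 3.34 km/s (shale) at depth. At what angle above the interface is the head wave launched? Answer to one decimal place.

At critical incidence the refracted ray runs along the interface (θ₂ = 90°), so sin θ_c = V₁/V₂.
θ_c = arcsin(1.69/3.34) = arcsin 0.5060 = 30.40°.
Measured from the interface: 90° − 30.40° = 59.60°.

59.6°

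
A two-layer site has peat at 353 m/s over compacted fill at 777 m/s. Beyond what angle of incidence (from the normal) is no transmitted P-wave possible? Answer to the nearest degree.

Critical incidence: sin θ_c = V₁/V₂ = 353/777 = 0.4543.
θ_c = arcsin 0.4543 = 27.02°.

27°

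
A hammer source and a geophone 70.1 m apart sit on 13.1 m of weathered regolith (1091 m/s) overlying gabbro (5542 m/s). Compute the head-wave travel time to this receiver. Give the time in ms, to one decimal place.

t = x/V₂ + 2h·√(V₂²−V₁²)/(V₁V₂).
√(V₂²−V₁²) = √(5542²−1091²) = 5433.6 m/s; delay term = 2·13.1·5433.6/(1091·5542) = 0.02354 s.
t = 70.1/5542 + 0.02354 = 0.03619 s.

36.2 ms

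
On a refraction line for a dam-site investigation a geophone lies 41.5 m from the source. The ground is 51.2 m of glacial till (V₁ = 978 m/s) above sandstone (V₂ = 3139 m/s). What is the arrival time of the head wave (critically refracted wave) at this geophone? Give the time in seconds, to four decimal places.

t = x/V₂ + 2h·√(V₂²−V₁²)/(V₁V₂).
√(V₂²−V₁²) = √(3139²−978²) = 2982.8 m/s; delay term = 2·51.2·2982.8/(978·3139) = 0.09949 s.
t = 41.5/3139 + 0.09949 = 0.11271 s.

0.1127 s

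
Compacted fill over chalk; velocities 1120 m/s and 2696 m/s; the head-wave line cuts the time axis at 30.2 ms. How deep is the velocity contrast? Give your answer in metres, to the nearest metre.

θ_c = arcsin(1120/2696) = 24.55°; cos θ_c = 0.9096.
tᵢ = 2h cos θ_c/V₁ ⇒ h = tᵢ·V₁/(2 cos θ_c) = 0.0302·1120/(2·0.9096) = 18.59 m.

19 m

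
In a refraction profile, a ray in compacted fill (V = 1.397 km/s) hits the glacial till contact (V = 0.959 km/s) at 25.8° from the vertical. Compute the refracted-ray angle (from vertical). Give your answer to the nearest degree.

sin θ₁/V₁ = sin θ₂/V₂ ⇒ sin θ₂ = 0.959·sin 25.8°/1.397 = 0.959·0.4352/1.397 = 0.2988.
θ₂ = sin⁻¹(0.2988) = 17.38° (from vertical).

17°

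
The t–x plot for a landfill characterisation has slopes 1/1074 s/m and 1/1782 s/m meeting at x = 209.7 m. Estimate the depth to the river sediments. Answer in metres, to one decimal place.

x_cross = 2h·√((V₂+V₁)/(V₂−V₁)) → h = x_cross / (2·√((V₂+V₁)/(V₂−V₁))).
√((V₂+V₁)/(V₂−V₁)) = √((1782+1074)/(1782−1074)) = 2.0085.
h = 209.7 / (2·2.0085) = 52.20 m.

52.2 m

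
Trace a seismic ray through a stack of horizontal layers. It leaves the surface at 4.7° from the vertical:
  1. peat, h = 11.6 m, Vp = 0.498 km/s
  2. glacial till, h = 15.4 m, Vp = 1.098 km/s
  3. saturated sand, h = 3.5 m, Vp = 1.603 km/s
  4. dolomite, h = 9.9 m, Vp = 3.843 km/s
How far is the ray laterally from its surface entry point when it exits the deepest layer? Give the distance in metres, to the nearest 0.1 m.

p = sin θ₁/V₁ = sin 4.7°/0.498 = 1.6454e-01 s/km is conserved through the stack.
Layer 1: θ = 4.70°; offset = 11.6·tan 4.70° = 0.954 m.
Layer 2: sin θ = p·1.098 = 0.1807 → θ = 10.41°; offset = 15.4·tan 10.41° = 2.829 m.
Layer 3: sin θ = p·1.603 = 0.2637 → θ = 15.29°; offset = 3.5·tan 15.29° = 0.957 m.
Layer 4: sin θ = p·3.843 = 0.6323 → θ = 39.22°; offset = 9.9·tan 39.22° = 8.080 m.
Total horizontal offset = 12.820 m.

12.8 m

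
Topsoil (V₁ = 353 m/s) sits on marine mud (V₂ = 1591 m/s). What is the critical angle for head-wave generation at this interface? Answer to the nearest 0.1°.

Critical incidence: sin θ_c = V₁/V₂ = 353/1591 = 0.2219.
θ_c = arcsin 0.2219 = 12.82°.

12.8°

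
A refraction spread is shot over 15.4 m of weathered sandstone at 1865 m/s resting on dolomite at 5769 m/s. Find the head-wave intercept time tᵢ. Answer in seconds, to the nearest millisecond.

tᵢ = 2h·√(V₂²−V₁²)/(V₁V₂).
√(V₂²−V₁²) = √(5769²−1865²) = 5459.2 m/s.
tᵢ = 2·15.4·5459.2/(1865·5769) = 0.01563 s.

0.016 s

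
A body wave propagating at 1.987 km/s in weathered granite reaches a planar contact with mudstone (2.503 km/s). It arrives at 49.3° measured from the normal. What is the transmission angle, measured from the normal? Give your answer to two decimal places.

72.75°

Snell's law: sin θ₂ = (V₂/V₁)·sin θ₁ = (2.503/1.987)·sin 49.3° = 0.9550.
θ₂ = arcsin 0.9550 = 72.75° from the normal.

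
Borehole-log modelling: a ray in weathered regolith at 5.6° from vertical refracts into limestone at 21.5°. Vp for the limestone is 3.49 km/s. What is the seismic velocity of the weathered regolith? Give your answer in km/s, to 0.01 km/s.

0.93 km/s

sin 5.6° = 0.0976; sin 21.5° = 0.3665.
V₁ = V₂·(sin θ₁/sin θ₂) = 3.49·(0.0976/0.3665) = 0.93 km/s.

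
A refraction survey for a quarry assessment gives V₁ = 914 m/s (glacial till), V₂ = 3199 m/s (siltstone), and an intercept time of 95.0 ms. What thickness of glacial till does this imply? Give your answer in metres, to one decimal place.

45.3 m

θ_c = arcsin(914/3199) = 16.60°; cos θ_c = 0.9583.
tᵢ = 2h cos θ_c/V₁ ⇒ h = tᵢ·V₁/(2 cos θ_c) = 0.095·914/(2·0.9583) = 45.30 m.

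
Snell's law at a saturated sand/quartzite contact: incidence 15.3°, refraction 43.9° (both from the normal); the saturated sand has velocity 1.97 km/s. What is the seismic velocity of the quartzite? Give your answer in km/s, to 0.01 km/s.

sin 15.3° = 0.2639; sin 43.9° = 0.6934.
V₂ = V₁·(sin θ₂/sin θ₁) = 1.97·(0.6934/0.2639) = 5.18 km/s.

5.18 km/s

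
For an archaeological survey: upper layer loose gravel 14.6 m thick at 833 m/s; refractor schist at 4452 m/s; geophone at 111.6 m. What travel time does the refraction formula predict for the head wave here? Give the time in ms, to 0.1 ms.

59.5 ms

θ_c = arcsin(V₁/V₂) = arcsin(833/4452) = 10.78°, cos θ_c = 0.9823.
Intercept time tᵢ = 2h cos θ_c / V₁ = 2·14.6·0.9823/833 = 0.03443 s.
t = x/V₂ + tᵢ = 111.6/4452 + 0.03443 = 0.05950 s.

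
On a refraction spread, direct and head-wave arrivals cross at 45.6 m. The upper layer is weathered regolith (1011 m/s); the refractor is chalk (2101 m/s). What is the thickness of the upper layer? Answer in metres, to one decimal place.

13.5 m

h = (x_cross/2)·√((V₂−V₁)/(V₂+V₁)).
(V₂−V₁)/(V₂+V₁) = (2101−1011)/(2101+1011) = 0.3503; √ = 0.5918.
h = (45.6/2)·0.5918 = 13.49 m.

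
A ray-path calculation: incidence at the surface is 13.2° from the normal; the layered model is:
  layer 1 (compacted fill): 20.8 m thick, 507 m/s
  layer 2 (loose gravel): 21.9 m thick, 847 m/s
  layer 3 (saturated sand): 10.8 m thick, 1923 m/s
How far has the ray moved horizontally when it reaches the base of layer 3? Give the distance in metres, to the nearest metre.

Apply Snell's law at each interface; in layer i the horizontal offset is hᵢ·tan θᵢ.
Layer 1: θ = 13.20°; offset = 20.8·tan 13.20° = 4.879 m.
Layer 2: sin θ = 847·sin 13.2°/507 = 0.3815, θ = 22.43°; offset = 21.9·tan 22.43° = 9.038 m.
Layer 3: sin θ = 1923·sin 13.2°/507 = 0.8661, θ = 60.01°; offset = 10.8·tan 60.01° = 18.714 m.
Σ offsets = 32.630 m.

33 m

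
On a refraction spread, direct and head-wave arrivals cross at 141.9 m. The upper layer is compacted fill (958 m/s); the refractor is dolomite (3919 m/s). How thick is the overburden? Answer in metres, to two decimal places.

55.28 m

x_cross = 2h·√((V₂+V₁)/(V₂−V₁)) → h = x_cross / (2·√((V₂+V₁)/(V₂−V₁))).
√((V₂+V₁)/(V₂−V₁)) = √((3919+958)/(3919−958)) = 1.2834.
h = 141.9 / (2·1.2834) = 55.28 m.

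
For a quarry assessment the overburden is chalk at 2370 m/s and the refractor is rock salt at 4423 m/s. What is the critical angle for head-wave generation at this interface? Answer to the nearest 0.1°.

At critical incidence the refracted ray runs along the interface (θ₂ = 90°), so sin θ_c = V₁/V₂.
θ_c = arcsin(2370/4423) = arcsin 0.5358 = 32.40°.

32.4°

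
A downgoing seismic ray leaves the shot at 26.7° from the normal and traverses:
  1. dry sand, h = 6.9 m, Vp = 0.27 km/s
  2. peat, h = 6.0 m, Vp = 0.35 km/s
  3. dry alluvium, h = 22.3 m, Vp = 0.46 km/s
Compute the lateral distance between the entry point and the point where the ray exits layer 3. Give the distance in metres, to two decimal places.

34.30 m

Apply Snell's law at each interface; in layer i the horizontal offset is hᵢ·tan θᵢ.
Layer 1: θ = 26.70°; offset = 6.9·tan 26.70° = 3.4703 m.
Layer 2: sin θ = 0.35·sin 26.7°/0.27 = 0.5825, θ = 35.62°; offset = 6.0·tan 35.62° = 4.2992 m.
Layer 3: sin θ = 0.46·sin 26.7°/0.27 = 0.7655, θ = 49.95°; offset = 22.3·tan 49.95° = 26.5310 m.
Σ offsets = 34.3006 m.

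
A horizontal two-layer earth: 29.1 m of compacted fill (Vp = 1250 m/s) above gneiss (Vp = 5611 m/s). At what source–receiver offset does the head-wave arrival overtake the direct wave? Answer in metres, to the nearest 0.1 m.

73.0 m

x_cross = 2h·√((V₂+V₁)/(V₂−V₁)).
(V₂+V₁)/(V₂−V₁) = (5611+1250)/(5611−1250) = 1.5733; √ = 1.2543.
x_cross = 2·29.1·1.2543 = 73.00 m.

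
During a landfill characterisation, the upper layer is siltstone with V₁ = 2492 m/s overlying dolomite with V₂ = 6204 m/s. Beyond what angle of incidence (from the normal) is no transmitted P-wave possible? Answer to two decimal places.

23.68°

At critical incidence the refracted ray runs along the interface (θ₂ = 90°), so sin θ_c = V₁/V₂.
θ_c = arcsin(2492/6204) = arcsin 0.4017 = 23.68°.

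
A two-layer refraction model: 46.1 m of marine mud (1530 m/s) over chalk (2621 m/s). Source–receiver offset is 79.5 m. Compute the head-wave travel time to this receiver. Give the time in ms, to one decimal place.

θ_c = arcsin(V₁/V₂) = arcsin(1530/2621) = 35.71°, cos θ_c = 0.8119.
Intercept time tᵢ = 2h cos θ_c / V₁ = 2·46.1·0.8119/1530 = 0.04893 s.
t = x/V₂ + tᵢ = 79.5/2621 + 0.04893 = 0.07926 s.

79.3 ms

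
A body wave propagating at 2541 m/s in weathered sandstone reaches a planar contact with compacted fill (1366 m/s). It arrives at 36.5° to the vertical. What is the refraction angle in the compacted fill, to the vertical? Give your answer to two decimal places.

sin θ₁/V₁ = sin θ₂/V₂ ⇒ sin θ₂ = 1366·sin 36.5°/2541 = 1366·0.5948/2541 = 0.3198.
θ₂ = sin⁻¹(0.3198) = 18.65° (from vertical).

18.65°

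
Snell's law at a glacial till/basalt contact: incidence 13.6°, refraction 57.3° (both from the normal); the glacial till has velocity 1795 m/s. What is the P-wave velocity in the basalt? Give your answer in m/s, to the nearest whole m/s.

Snell's law: sin 13.6°/V₁ = sin 57.3°/V₂.
V₂ = V₁·sin 57.3°/sin 13.6° = 1795 × 3.5787 = 6423.83 m/s.

6424 m/s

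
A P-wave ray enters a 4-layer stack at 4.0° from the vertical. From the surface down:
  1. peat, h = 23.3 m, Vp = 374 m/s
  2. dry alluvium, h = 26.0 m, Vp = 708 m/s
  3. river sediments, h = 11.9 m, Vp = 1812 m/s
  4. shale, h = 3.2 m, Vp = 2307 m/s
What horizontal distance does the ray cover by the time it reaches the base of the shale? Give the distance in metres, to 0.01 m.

10.89 m

Apply Snell's law at each interface; in layer i the horizontal offset is hᵢ·tan θᵢ.
Layer 1: θ = 4.00°; offset = 23.3·tan 4.00° = 1.6293 m.
Layer 2: sin θ = 708·sin 4.0°/374 = 0.1321, θ = 7.59°; offset = 26.0·tan 7.59° = 3.4637 m.
Layer 3: sin θ = 1812·sin 4.0°/374 = 0.3380, θ = 19.75°; offset = 11.9·tan 19.75° = 4.2732 m.
Layer 4: sin θ = 2307·sin 4.0°/374 = 0.4303, θ = 25.49°; offset = 3.2·tan 25.49° = 1.5254 m.
Summing the layer offsets gives 10.8916 m.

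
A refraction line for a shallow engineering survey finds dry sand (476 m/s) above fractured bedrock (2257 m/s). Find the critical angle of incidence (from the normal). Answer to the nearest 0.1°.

At critical incidence the refracted ray runs along the interface (θ₂ = 90°), so sin θ_c = V₁/V₂.
θ_c = arcsin(476/2257) = arcsin 0.2109 = 12.18°.

12.2°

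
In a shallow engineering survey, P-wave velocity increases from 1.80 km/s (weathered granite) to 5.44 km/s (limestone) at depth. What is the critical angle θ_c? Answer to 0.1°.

19.3°

At critical incidence the refracted ray runs along the interface (θ₂ = 90°), so sin θ_c = V₁/V₂.
θ_c = arcsin(1.80/5.44) = arcsin 0.3309 = 19.32°.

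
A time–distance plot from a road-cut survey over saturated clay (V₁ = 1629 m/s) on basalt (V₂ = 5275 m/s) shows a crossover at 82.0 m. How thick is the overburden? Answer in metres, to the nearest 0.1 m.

h = (x_cross/2)·√((V₂−V₁)/(V₂+V₁)).
(V₂−V₁)/(V₂+V₁) = (5275−1629)/(5275+1629) = 0.5281; √ = 0.7267.
h = (82.0/2)·0.7267 = 29.79 m.

29.8 m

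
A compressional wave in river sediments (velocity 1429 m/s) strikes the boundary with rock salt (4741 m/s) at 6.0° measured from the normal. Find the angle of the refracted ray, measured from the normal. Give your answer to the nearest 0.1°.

sin θ₁/V₁ = sin θ₂/V₂ ⇒ sin θ₂ = 4741·sin 6.0°/1429 = 4741·0.1045/1429 = 0.3468.
θ₂ = arcsin 0.3468 = 20.29° from the normal.

20.3°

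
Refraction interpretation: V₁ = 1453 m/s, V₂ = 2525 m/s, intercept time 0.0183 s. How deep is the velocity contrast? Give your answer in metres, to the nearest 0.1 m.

h = tᵢ·V₁·V₂ / (2·√(V₂²−V₁²)).
√(V₂²−V₁²) = √(2525² − 1453²) = 2065.0 m/s.
h = 0.0183 s × 1453 × 2525 / (2 × 2065.0) = 16.26 m.

16.3 m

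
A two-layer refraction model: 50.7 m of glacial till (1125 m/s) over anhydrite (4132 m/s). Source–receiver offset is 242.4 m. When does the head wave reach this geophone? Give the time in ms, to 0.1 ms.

θ_c = arcsin(V₁/V₂) = arcsin(1125/4132) = 15.80°, cos θ_c = 0.9622.
Intercept time tᵢ = 2h cos θ_c / V₁ = 2·50.7·0.9622/1125 = 0.08673 s.
t = x/V₂ + tᵢ = 242.4/4132 + 0.08673 = 0.14539 s.

145.4 ms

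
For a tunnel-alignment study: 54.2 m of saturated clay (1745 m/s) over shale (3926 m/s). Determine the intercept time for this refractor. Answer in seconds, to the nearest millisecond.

tᵢ = 2h·√(V₂²−V₁²)/(V₁V₂).
√(V₂²−V₁²) = √(3926²−1745²) = 3516.9 m/s.
tᵢ = 2·54.2·3516.9/(1745·3926) = 0.05565 s.

0.056 s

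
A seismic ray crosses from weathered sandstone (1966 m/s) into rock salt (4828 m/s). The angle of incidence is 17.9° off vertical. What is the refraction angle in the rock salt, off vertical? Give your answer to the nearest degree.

Snell's law: sin θ₂ = (V₂/V₁)·sin θ₁ = (4828/1966)·sin 17.9° = 0.7548.
θ₂ = arcsin 0.7548 = 49.01° from the normal.

49°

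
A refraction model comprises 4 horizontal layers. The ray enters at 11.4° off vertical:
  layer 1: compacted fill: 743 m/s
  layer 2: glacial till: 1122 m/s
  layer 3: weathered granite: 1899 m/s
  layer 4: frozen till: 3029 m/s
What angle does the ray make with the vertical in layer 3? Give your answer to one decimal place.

Ray parameter p = sin 11.4° / 743 = 2.6603e-04 s/m.
sin θ_3 = p·V_3 = 2.6603e-04 × 1899 = 0.5052.
θ_3 = arcsin 0.5052 = 30.34°.

30.3°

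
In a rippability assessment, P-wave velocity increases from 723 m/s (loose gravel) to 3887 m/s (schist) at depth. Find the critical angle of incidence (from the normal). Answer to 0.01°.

10.72°

At critical incidence the refracted ray runs along the interface (θ₂ = 90°), so sin θ_c = V₁/V₂.
θ_c = arcsin(723/3887) = arcsin 0.1860 = 10.72°.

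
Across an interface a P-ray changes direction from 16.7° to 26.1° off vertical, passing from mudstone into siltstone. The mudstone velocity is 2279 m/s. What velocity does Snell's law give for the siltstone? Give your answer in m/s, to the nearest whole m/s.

Snell's law: sin 16.7°/V₁ = sin 26.1°/V₂.
V₂ = V₁·sin 26.1°/sin 16.7° = 2279 × 1.5310 = 3489.07 m/s.

3489 m/s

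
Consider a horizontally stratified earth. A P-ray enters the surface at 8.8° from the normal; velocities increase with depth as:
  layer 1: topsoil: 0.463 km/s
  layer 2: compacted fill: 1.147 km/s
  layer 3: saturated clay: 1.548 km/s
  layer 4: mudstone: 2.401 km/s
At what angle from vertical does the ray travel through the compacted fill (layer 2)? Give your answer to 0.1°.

Snell's law across each interface conserves sin θ / V, so sin θ_2 = V_2·sin θ₁/V₁.
sin θ_2 = 1.147 × sin 8.8° / 0.463 = 0.3790.
θ_2 = 22.27° from the vertical.

22.3°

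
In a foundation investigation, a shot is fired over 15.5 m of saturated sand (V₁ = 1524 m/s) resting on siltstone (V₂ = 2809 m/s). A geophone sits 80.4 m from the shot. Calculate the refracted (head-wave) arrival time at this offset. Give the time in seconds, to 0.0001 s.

θ_c = arcsin(V₁/V₂) = arcsin(1524/2809) = 32.86°, cos θ_c = 0.8400.
Intercept time tᵢ = 2h cos θ_c / V₁ = 2·15.5·0.8400/1524 = 0.01709 s.
t = x/V₂ + tᵢ = 80.4/2809 + 0.01709 = 0.04571 s.

0.0457 s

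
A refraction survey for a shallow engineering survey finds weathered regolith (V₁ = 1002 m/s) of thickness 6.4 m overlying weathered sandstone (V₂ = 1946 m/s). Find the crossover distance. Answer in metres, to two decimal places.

θ_c = arcsin(1002/1946) = 30.99°, so cos θ_c = 0.8572 and tᵢ = 2h cos θ_c/V₁ = 0.0110 s.
At crossover x/V₁ = x/V₂ + tᵢ ⇒ x = tᵢ/(1/V₁ − 1/V₂) = 0.01095/(9.9800e-04 − 5.1387e-04) = 22.62 m.

22.62 m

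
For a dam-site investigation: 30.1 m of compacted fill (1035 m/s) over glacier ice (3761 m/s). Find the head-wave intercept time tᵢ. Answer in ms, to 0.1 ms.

55.9 ms

θ_c = arcsin(V₁/V₂) = arcsin(1035/3761) = 15.97°; cos θ_c = 0.9614.
tᵢ = 2h·cos θ_c / V₁ = 2·30.1·0.9614 / 1035 = 0.05592 s.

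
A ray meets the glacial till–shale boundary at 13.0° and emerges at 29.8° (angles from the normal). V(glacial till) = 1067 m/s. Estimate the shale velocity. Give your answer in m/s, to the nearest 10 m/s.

2360 m/s

Snell's law: sin 13.0°/V₁ = sin 29.8°/V₂.
V₂ = V₁·sin 29.8°/sin 13.0° = 1067 × 2.2093 = 2357.27 m/s.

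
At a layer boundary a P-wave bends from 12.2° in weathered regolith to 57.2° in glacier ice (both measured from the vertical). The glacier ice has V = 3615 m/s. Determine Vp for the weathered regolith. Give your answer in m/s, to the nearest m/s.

909 m/s

Snell's law: sin 12.2°/V₁ = sin 57.2°/V₂.
V₁ = V₂·sin 12.2°/sin 57.2° = 3615 × 0.2514 = 908.84 m/s.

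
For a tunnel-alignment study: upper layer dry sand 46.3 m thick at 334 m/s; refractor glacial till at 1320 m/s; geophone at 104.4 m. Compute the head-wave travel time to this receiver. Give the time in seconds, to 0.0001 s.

0.3473 s

t = x/V₂ + 2h·√(V₂²−V₁²)/(V₁V₂).
√(V₂²−V₁²) = √(1320²−334²) = 1277.0 m/s; delay term = 2·46.3·1277.0/(334·1320) = 0.26822 s.
t = 104.4/1320 + 0.26822 = 0.34731 s.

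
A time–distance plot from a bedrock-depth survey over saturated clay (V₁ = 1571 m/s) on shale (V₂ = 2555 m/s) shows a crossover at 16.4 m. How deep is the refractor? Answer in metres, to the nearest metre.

4 m

x_cross = 2h·√((V₂+V₁)/(V₂−V₁)) → h = x_cross / (2·√((V₂+V₁)/(V₂−V₁))).
√((V₂+V₁)/(V₂−V₁)) = √((2555+1571)/(2555−1571)) = 2.0477.
h = 16.4 / (2·2.0477) = 4.00 m.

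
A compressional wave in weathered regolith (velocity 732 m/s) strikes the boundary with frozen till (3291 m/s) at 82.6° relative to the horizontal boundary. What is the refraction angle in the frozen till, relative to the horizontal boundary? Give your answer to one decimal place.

54.6°

Angle from the normal: 90° − 82.6° = 7.4°.
sin θ₁/V₁ = sin θ₂/V₂ ⇒ sin θ₂ = 3291·sin 7.4°/732 = 3291·0.1288/732 = 0.5791.
θ₂ = sin⁻¹(0.5791) = 35.38° (from vertical).
From the interface: 90° − 35.38° = 54.62°.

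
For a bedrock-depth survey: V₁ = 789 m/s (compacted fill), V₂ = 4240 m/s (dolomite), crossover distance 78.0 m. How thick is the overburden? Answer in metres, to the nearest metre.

h = (x_cross/2)·√((V₂−V₁)/(V₂+V₁)).
(V₂−V₁)/(V₂+V₁) = (4240−789)/(4240+789) = 0.6862; √ = 0.8284.
h = (78.0/2)·0.8284 = 32.31 m.

32 m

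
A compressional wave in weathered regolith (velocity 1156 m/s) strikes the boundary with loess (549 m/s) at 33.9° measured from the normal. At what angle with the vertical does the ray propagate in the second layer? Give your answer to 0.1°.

15.4°

Snell's law: sin θ₂ = (V₂/V₁)·sin θ₁ = (549/1156)·sin 33.9° = 0.2649.
θ₂ = sin⁻¹(0.2649) = 15.36° (from vertical).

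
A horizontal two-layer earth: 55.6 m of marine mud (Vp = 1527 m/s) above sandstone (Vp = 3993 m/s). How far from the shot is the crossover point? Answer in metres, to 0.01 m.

x_cross = 2h·√((V₂+V₁)/(V₂−V₁)).
(V₂+V₁)/(V₂−V₁) = (3993+1527)/(3993−1527) = 2.2384; √ = 1.4961.
x_cross = 2·55.6·1.4961 = 166.37 m.

166.37 m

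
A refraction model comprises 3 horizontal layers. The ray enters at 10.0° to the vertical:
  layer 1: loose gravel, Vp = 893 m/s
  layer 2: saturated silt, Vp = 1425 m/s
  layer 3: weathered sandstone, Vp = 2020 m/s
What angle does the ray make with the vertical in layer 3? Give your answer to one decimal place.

23.1°

Snell's law across each interface conserves sin θ / V, so sin θ_3 = V_3·sin θ₁/V₁.
sin θ_3 = 2020 × sin 10.0° / 893 = 0.3928.
θ_3 = arcsin 0.3928 = 23.13°.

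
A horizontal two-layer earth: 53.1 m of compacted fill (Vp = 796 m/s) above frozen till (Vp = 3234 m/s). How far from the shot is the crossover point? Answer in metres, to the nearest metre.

θ_c = arcsin(796/3234) = 14.25°, so cos θ_c = 0.9692 and tᵢ = 2h cos θ_c/V₁ = 0.1293 s.
At crossover x/V₁ = x/V₂ + tᵢ ⇒ x = tᵢ/(1/V₁ − 1/V₂) = 0.12931/(1.2563e-03 − 3.0921e-04) = 136.54 m.

137 m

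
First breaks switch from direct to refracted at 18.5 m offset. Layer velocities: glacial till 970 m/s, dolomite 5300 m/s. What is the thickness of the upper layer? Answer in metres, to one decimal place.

7.7 m

x_cross = 2h·√((V₂+V₁)/(V₂−V₁)) → h = x_cross / (2·√((V₂+V₁)/(V₂−V₁))).
√((V₂+V₁)/(V₂−V₁)) = √((5300+970)/(5300−970)) = 1.2033.
h = 18.5 / (2·1.2033) = 7.69 m.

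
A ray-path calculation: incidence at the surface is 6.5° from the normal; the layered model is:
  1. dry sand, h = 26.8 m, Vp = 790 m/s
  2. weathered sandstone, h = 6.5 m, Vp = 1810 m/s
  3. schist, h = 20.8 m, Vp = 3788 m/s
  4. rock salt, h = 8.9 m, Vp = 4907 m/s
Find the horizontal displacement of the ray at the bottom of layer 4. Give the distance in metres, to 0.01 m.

Apply Snell's law at each interface; in layer i the horizontal offset is hᵢ·tan θᵢ.
Layer 1: θ = 6.50°; offset = 26.8·tan 6.50° = 3.0535 m.
Layer 2: sin θ = 1810·sin 6.5°/790 = 0.2594, θ = 15.03°; offset = 6.5·tan 15.03° = 1.7456 m.
Layer 3: sin θ = 3788·sin 6.5°/790 = 0.5428, θ = 32.87°; offset = 20.8·tan 32.87° = 13.4430 m.
Layer 4: sin θ = 4907·sin 6.5°/790 = 0.7031, θ = 44.68°; offset = 8.9·tan 44.68° = 8.8012 m.
Σ offsets = 27.0433 m.

27.04 m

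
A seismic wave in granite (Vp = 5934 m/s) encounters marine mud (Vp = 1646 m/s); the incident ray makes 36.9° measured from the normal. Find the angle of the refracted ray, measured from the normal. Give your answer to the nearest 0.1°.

9.6°

sin θ₁/V₁ = sin θ₂/V₂ ⇒ sin θ₂ = 1646·sin 36.9°/5934 = 1646·0.6004/5934 = 0.1665.
θ₂ = arcsin 0.1665 = 9.59° from the normal.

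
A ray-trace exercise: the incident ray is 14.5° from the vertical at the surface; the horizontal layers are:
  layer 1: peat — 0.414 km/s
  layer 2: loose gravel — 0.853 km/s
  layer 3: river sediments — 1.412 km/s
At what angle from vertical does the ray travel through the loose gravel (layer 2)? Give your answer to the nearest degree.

Ray parameter p = sin 14.5° / 0.414 = 6.0478e-01 s/km.
sin θ_2 = p·V_2 = 6.0478e-01 × 0.853 = 0.5159.
θ_2 = arcsin 0.5159 = 31.06°.

31°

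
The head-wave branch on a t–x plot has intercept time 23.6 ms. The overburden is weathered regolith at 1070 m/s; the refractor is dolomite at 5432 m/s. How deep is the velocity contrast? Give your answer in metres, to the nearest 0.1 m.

h = tᵢ·V₁·V₂ / (2·√(V₂²−V₁²)).
√(V₂²−V₁²) = √(5432² − 1070²) = 5325.6 m/s.
h = 0.0236 s × 1070 × 5432 / (2 × 5325.6) = 12.88 m.

12.9 m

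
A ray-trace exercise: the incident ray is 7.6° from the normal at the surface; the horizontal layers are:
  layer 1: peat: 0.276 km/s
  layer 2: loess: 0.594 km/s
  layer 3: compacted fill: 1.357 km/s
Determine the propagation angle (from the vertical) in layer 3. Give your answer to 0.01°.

40.56°

Snell's law across each interface conserves sin θ / V, so sin θ_3 = V_3·sin θ₁/V₁.
sin θ_3 = 1.357 × sin 7.6° / 0.276 = 0.6503.
θ_3 = arcsin 0.6503 = 40.56°.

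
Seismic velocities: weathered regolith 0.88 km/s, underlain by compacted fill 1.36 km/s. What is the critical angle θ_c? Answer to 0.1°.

40.3°

At critical incidence the refracted ray runs along the interface (θ₂ = 90°), so sin θ_c = V₁/V₂.
θ_c = arcsin(0.88/1.36) = arcsin 0.6471 = 40.32°.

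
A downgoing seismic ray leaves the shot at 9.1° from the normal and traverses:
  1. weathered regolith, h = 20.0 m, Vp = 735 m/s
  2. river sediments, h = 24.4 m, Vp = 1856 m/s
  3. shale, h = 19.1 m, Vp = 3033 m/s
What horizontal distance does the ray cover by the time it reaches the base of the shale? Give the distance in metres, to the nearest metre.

Ray parameter p = sin 9.1° / 735 m/s = 2.1518e-04 s/m.
Layer 1: θ = 9.10°; offset = 20.0·tan 9.10° = 3.203 m.
Layer 2: sin θ = p·1856 = 0.3994 → θ = 23.54°; offset = 24.4·tan 23.54° = 10.629 m.
Layer 3: sin θ = p·3033 = 0.6526 → θ = 40.74°; offset = 19.1·tan 40.74° = 16.453 m.
Σ offsets = 30.285 m.

30 m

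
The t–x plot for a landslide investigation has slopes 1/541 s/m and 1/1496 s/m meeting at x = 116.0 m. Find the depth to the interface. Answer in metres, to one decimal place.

39.7 m

h = (x_cross/2)·√((V₂−V₁)/(V₂+V₁)).
(V₂−V₁)/(V₂+V₁) = (1496−541)/(1496+541) = 0.4688; √ = 0.6847.
h = (116.0/2)·0.6847 = 39.71 m.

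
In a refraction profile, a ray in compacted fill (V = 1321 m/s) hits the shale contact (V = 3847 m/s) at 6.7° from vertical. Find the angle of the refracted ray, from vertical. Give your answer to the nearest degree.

sin θ₁/V₁ = sin θ₂/V₂ ⇒ sin θ₂ = 3847·sin 6.7°/1321 = 3847·0.1167/1321 = 0.3398.
θ₂ = arcsin 0.3398 = 19.86° from the normal.

20°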